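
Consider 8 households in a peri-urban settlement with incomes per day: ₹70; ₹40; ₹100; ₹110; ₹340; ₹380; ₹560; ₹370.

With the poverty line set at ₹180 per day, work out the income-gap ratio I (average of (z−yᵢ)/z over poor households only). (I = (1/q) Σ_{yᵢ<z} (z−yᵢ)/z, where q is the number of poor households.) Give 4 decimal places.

Below z: ₹40, ₹70, ₹100, ₹110 (q = 4 of N = 8).
Shortfall ratios (z−y)/z: 0.7778, 0.6111, 0.4444, 0.3889; sum = 2.222222.
I averages over the q = 4 poor units only: 2.222222 / 4 = 0.5556.

0.5556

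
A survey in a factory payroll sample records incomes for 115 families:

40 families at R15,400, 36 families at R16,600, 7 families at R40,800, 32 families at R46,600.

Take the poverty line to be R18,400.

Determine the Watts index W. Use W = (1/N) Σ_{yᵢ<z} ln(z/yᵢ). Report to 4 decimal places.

Poor units: 40×R15,400, 36×R16,600 (q = 76 of N = 115).
ln(z/y) terms: ln(18400/15400) = 0.1780 (×40); ln(18400/16600) = 0.1029 (×36).
W = 10.825453 / 115 = 0.0941.

0.0941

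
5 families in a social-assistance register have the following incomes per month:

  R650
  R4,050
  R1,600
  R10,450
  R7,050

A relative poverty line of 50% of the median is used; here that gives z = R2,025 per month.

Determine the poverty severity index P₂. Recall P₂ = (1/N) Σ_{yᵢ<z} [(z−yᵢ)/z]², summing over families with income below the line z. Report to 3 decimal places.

0.101

Poor units: R650, R1,600 (q = 2 of N = 5).
Shortfall ratios: (2025−650)/2025 = 0.6790; (2025−1600)/2025 = 0.2099.
Squared: 0.4611; 0.0440.
Sum = 0.505106; P₂ = 0.505106 / 5 = 0.101.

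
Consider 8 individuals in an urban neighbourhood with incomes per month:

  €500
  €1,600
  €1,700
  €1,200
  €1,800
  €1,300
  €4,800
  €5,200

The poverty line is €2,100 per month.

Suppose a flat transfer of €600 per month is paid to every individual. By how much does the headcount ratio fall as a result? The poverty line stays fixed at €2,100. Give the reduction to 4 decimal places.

Before: below the line — €500, €1,200, €1,300, €1,600, €1,700, €1,800; headcount ratio = 0.750000.
After the €600 transfer: below the line — €1,100, €1,800, €1,900; headcount ratio = 0.375000.
Reduction = 0.750000 − 0.375000 = 0.3750.

0.3750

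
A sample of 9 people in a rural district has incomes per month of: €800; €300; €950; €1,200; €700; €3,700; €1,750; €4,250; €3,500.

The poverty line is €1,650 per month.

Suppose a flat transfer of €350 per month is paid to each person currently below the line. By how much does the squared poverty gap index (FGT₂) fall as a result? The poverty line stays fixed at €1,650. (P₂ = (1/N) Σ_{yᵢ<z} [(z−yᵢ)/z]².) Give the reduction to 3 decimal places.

Before: below the line — €300, €700, €800, €950, €1,200; squared poverty gap index (FGT₂) = 0.16896.
After the €350 transfer: below the line — €650, €1,050, €1,150, €1,300, €1,550; squared poverty gap index (FGT₂) = 0.07112.
Reduction = 0.16896 − 0.07112 = 0.098.

0.098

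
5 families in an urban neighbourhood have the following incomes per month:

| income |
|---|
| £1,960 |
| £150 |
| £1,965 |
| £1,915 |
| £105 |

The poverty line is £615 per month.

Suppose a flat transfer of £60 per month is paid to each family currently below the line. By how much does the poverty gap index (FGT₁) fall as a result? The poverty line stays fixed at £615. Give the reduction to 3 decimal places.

0.039

Before: below the line — £105, £150; poverty gap index (FGT₁) = 0.31707.
After the £60 transfer: below the line — £165, £210; poverty gap index (FGT₁) = 0.27805.
Reduction = 0.31707 − 0.27805 = 0.039.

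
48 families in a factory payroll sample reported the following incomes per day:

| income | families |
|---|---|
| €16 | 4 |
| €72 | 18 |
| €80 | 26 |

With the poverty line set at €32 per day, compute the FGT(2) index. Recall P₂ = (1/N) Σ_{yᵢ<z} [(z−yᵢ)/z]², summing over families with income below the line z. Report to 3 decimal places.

0.021

Poor units: 4×€16 (q = 4 of N = 48).
Relative gaps: (32−16)/32 = 0.5000 (×4).
Squared: 0.2500 (×4).
Sum = 1.000000; P₂ = 1.000000 / 48 = 0.021.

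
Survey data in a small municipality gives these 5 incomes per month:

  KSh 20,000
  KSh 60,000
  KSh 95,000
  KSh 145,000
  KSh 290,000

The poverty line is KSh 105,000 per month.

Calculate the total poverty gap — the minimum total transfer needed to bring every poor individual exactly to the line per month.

Below z: KSh 20,000, KSh 60,000, KSh 95,000 (q = 3 of N = 5).
Individual gaps: 105000−20000 = 85000; 105000−60000 = 45000; 105000−95000 = 10000.
Aggregate gap = KSh 140,000.

KSh 140,000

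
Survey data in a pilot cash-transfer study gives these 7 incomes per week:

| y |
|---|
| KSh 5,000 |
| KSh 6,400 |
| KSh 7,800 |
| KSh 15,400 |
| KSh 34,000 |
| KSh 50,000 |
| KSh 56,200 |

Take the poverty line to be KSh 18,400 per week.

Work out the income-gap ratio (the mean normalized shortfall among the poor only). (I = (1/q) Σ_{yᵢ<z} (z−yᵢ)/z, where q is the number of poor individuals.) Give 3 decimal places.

Incomes under z: KSh 5,000, KSh 6,400, KSh 7,800, KSh 15,400 (q = 4 of N = 7).
Relative gaps: 0.7283, 0.6522, 0.5761, 0.1630; sum = 2.119565.
I averages over the q = 4 poor units only: 2.119565 / 4 = 0.530.

0.530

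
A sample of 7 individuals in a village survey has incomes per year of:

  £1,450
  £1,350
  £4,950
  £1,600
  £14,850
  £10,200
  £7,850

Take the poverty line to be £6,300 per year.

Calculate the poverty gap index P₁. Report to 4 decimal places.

0.3594

Incomes under z: £1,350, £1,450, £1,600, £4,950 (q = 4 of N = 7).
Shortfall ratios: (6300−1350)/6300 = 0.7857; (6300−1450)/6300 = 0.7698; (6300−1600)/6300 = 0.7460; (6300−4950)/6300 = 0.2143.
Σ = 2.515873. Dividing by the full population N = 7 gives P₁ = 0.3594.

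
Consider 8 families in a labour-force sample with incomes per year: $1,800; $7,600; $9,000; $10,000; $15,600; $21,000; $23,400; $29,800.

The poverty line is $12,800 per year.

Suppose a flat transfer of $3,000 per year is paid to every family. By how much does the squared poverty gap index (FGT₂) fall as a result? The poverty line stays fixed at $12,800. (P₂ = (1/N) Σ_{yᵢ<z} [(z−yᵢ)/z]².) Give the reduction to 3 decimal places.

0.077

Before: below the line — $1,800, $7,600, $9,000, $10,000; squared poverty gap index (FGT₂) = 0.12994.
After the $3,000 transfer: below the line — $4,800, $10,600, $12,000; squared poverty gap index (FGT₂) = 0.05301.
Reduction = 0.12994 − 0.05301 = 0.077.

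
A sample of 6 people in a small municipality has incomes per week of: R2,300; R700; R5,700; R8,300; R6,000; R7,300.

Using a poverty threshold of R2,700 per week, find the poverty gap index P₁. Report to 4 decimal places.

Incomes under z: R700, R2,300 (q = 2 of N = 6).
Relative gaps: (2700−700)/2700 = 0.7407; (2700−2300)/2700 = 0.1481.
Σ = 0.888889. Dividing by the full population N = 6 gives P₁ = 0.1481.

0.1481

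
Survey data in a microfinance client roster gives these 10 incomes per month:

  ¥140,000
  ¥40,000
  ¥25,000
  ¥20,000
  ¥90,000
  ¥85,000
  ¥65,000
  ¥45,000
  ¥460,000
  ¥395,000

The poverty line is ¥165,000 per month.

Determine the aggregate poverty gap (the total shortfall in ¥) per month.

¥810,000

Below the line: ¥20,000, ¥25,000, ¥40,000, ¥45,000, ¥65,000, ¥85,000, ¥90,000, ¥140,000 (q = 8 of N = 10).
Individual gaps: 165000−20000 = 145000; 165000−25000 = 140000; 165000−40000 = 125000; 165000−45000 = 120000; 165000−65000 = 100000; 165000−85000 = 80000; 165000−90000 = 75000; 165000−140000 = 25000.
Aggregate gap = ¥810,000.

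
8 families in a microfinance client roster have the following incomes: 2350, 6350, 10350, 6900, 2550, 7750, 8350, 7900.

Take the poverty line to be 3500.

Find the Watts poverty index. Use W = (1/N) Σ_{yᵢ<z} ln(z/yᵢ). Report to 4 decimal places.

0.0894

Incomes under z: 2350, 2550 (q = 2 of N = 8).
Log gaps: ln(3500/2350) = 0.3983; ln(3500/2550) = 0.3167.
W = 0.715017 / 8 = 0.0894.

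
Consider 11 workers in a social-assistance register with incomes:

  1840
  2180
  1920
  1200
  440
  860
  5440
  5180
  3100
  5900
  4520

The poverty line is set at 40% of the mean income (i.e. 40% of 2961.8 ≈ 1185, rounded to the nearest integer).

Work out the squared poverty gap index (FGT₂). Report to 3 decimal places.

0.043

Below the line: 440, 860 (q = 2 of N = 11).
Shortfall ratios: (1185−440)/1185 = 0.6287; (1185−860)/1185 = 0.2743.
Squared: 0.3953; 0.0752.
Sum = 0.470473; P₂ = 0.470473 / 11 = 0.043.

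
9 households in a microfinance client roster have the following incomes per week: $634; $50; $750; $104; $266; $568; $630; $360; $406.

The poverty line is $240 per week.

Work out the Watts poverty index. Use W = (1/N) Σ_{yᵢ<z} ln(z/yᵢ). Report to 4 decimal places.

0.2672

Incomes under z: $50, $104 (q = 2 of N = 9).
ln(z/y) terms: ln(240/50) = 1.5686; ln(240/104) = 0.8362.
W = 2.404864 / 9 = 0.2672.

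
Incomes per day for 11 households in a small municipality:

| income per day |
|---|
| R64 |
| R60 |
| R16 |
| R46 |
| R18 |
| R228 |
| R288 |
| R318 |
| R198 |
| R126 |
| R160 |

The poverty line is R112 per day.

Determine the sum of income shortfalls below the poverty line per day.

Below z: R16, R18, R46, R60, R64 (q = 5 of N = 11).
Individual gaps: 112−16 = 96; 112−18 = 94; 112−46 = 66; 112−60 = 52; 112−64 = 48.
Aggregate gap = R356.

R356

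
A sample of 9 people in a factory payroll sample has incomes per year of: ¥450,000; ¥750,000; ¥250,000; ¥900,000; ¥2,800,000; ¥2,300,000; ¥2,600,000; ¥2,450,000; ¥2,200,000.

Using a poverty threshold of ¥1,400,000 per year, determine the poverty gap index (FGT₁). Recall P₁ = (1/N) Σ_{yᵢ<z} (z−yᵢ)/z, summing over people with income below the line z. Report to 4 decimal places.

0.2579

Below the line: ¥250,000, ¥450,000, ¥750,000, ¥900,000 (q = 4 of N = 9).
Gap ratios (z−y)/z: (1400000−250000)/1400000 = 0.8214; (1400000−450000)/1400000 = 0.6786; (1400000−750000)/1400000 = 0.4643; (1400000−900000)/1400000 = 0.3571.
Σ = 2.321429. Dividing by the full population N = 9 gives P₁ = 0.2579.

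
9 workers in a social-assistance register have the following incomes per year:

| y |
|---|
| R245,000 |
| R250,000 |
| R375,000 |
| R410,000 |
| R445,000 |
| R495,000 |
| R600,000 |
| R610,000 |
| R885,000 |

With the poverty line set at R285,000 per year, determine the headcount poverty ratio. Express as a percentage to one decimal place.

22.2%

2 of the 9 workers have income below R285,000.
H = 2/9 = 22.2%.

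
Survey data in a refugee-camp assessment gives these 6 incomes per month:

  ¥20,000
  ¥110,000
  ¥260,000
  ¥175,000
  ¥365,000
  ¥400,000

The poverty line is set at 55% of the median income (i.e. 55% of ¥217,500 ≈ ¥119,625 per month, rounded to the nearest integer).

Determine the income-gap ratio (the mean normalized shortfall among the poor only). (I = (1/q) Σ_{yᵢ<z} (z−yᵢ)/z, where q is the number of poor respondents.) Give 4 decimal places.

0.4566

Below z: ¥20,000, ¥110,000 (q = 2 of N = 6).
Relative gaps: 0.8328, 0.0805; sum = 0.913271.
I averages over the q = 2 poor units only: 0.913271 / 2 = 0.4566.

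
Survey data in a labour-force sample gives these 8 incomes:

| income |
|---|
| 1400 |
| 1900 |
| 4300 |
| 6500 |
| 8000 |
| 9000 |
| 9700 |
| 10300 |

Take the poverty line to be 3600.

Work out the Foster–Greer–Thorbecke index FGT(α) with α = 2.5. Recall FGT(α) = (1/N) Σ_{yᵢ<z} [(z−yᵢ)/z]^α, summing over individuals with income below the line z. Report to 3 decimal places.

Below z: 1400, 1900 (q = 2 of N = 8).
Relative gaps: (3600−1400)/3600 = 0.6111; (3600−1900)/3600 = 0.4722.
Raised to α = 2.5: 0.29194; 0.15324.
Sum = 0.445182; FGT(2.5) = 0.445182 / 8 = 0.056.

0.056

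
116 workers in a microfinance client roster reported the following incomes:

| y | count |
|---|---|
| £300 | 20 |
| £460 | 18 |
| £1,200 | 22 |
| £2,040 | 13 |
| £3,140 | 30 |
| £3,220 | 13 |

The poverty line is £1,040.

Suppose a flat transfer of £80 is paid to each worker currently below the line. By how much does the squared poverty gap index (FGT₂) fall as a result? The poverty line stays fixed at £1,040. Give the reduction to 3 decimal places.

Before: below the line — 20×£300, 18×£460; squared poverty gap index (FGT₂) = 0.13555.
After the £80 transfer: below the line — 20×£380, 18×£540; squared poverty gap index (FGT₂) = 0.10530.
Reduction = 0.13555 − 0.10530 = 0.030.

0.030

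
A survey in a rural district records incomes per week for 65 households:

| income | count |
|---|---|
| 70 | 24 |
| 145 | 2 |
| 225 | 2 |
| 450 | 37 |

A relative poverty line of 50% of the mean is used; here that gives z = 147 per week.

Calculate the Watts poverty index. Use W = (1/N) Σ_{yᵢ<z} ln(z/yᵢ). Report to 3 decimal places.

0.274

Incomes under z: 24×70, 2×145 (q = 26 of N = 65).
ln(z/y) terms: ln(147/70) = 0.7419 (×24); ln(147/145) = 0.0137 (×2).
W = 17.833894 / 65 = 0.274.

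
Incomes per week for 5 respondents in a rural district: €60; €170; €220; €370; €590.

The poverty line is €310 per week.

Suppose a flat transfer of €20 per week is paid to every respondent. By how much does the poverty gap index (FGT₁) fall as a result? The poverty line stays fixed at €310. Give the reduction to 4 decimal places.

0.0387

Before: below the line — €60, €170, €220; poverty gap index (FGT₁) = 0.309677.
After the €20 transfer: below the line — €80, €190, €240; poverty gap index (FGT₁) = 0.270968.
Reduction = 0.309677 − 0.270968 = 0.0387.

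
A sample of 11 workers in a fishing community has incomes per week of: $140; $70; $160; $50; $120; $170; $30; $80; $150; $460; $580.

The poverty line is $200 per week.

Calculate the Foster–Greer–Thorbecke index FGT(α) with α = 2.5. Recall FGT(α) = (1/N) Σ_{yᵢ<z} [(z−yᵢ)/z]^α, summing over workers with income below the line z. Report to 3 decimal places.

Below z: $30, $50, $70, $80, $120, $140, $150, $160, $170 (q = 9 of N = 11).
Relative gaps: (200−30)/200 = 0.8500; (200−50)/200 = 0.7500; (200−70)/200 = 0.6500; (200−80)/200 = 0.6000; (200−120)/200 = 0.4000; (200−140)/200 = 0.3000; (200−150)/200 = 0.2500; (200−160)/200 = 0.2000; (200−170)/200 = 0.1500.
Raised to α = 2.5: 0.66611; 0.48714; 0.34063; 0.27885; 0.10119; 0.04930; 0.03125; 0.01789; 0.00871.
Sum = 1.981077; FGT(2.5) = 1.981077 / 11 = 0.180.

0.180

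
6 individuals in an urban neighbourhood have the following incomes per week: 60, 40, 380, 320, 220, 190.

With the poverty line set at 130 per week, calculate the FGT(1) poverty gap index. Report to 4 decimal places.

Incomes under z: 40, 60 (q = 2 of N = 6).
Shortfall ratios: (130−40)/130 = 0.6923; (130−60)/130 = 0.5385.
Sum of shortfalls = 1.230769; P₁ averages over all N: 1.230769 / 6 = 0.2051.

0.2051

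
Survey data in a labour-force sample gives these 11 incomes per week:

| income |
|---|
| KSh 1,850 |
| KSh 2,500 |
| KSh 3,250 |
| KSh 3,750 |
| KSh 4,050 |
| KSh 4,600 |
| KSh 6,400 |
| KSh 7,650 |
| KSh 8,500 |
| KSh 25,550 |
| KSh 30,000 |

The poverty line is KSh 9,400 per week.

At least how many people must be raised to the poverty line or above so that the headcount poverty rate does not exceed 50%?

9 of the 11 people are poor, so H = 9/11 = 0.818.
A headcount ratio of at most 50% allows at most ⌊0.50 × 11⌋ = 5 poor people.
So at least 9 − 5 = 4 must be lifted.

4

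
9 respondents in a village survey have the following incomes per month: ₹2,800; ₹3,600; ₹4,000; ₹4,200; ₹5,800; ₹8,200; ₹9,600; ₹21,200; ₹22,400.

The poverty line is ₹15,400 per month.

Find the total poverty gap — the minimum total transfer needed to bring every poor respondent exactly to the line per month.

Below z: ₹2,800, ₹3,600, ₹4,000, ₹4,200, ₹5,800, ₹8,200, ₹9,600 (q = 7 of N = 9).
Individual gaps: 15400−2800 = 12600; 15400−3600 = 11800; 15400−4000 = 11400; 15400−4200 = 11200; 15400−5800 = 9600; 15400−8200 = 7200; 15400−9600 = 5800.
Aggregate gap = ₹69,600.

₹69,600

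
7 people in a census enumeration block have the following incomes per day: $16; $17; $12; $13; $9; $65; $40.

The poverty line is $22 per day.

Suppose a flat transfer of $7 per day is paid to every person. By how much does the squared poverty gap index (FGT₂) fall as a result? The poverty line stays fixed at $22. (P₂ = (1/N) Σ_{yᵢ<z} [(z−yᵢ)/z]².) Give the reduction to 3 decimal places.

Before: below the line — $9, $12, $13, $16, $17; squared poverty gap index (FGT₂) = 0.12131.
After the $7 transfer: below the line — $16, $19, $20; squared poverty gap index (FGT₂) = 0.01446.
Reduction = 0.12131 − 0.01446 = 0.107.

0.107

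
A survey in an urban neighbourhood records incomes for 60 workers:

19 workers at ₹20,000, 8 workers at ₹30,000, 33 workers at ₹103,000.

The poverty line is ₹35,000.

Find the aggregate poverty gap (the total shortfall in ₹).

₹325,000

Below the line: 19×₹20,000, 8×₹30,000 (q = 27 of N = 60).
Individual gaps: 19×(35000−20000) = 285000; 8×(35000−30000) = 40000.
Aggregate gap = ₹325,000.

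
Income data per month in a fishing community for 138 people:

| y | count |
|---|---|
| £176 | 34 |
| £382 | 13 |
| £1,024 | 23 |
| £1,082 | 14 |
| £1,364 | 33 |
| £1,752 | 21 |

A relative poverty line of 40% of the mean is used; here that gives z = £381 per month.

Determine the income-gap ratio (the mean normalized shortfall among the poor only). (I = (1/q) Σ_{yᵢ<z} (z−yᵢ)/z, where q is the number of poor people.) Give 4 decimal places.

Below the line: 34×£176 (q = 34 of N = 138).
Shortfall ratios (z−y)/z: 0.5381 (×34); sum = 18.293963.
I averages over the q = 34 poor units only: 18.293963 / 34 = 0.5381.

0.5381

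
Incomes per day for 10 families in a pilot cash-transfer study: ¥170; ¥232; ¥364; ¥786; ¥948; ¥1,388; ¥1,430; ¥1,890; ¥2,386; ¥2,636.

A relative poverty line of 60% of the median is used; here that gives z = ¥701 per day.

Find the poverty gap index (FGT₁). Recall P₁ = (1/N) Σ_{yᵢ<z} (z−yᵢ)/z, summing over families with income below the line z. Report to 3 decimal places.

Poor units: ¥170, ¥232, ¥364 (q = 3 of N = 10).
Gap ratios (z−y)/z: (701−170)/701 = 0.7575; (701−232)/701 = 0.6690; (701−364)/701 = 0.4807.
Sum of shortfalls = 1.907275; P₁ averages over all N: 1.907275 / 10 = 0.191.

0.191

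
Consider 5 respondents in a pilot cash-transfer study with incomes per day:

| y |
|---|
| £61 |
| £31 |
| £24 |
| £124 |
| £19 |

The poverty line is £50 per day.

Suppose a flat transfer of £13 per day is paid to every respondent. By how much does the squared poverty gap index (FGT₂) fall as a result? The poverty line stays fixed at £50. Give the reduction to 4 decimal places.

Before: below the line — £19, £24, £31; squared poverty gap index (FGT₂) = 0.159840.
After the £13 transfer: below the line — £32, £37, £44; squared poverty gap index (FGT₂) = 0.042320.
Reduction = 0.159840 − 0.042320 = 0.1175.

0.1175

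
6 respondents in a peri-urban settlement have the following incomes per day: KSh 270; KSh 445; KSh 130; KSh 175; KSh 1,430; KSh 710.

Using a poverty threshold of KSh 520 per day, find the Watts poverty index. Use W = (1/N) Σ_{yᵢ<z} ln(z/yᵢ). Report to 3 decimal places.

0.548

Below z: KSh 130, KSh 175, KSh 270, KSh 445 (q = 4 of N = 6).
Log gaps: ln(520/130) = 1.3863; ln(520/175) = 1.0890; ln(520/270) = 0.6554; ln(520/445) = 0.1558.
W = 3.286499 / 6 = 0.548.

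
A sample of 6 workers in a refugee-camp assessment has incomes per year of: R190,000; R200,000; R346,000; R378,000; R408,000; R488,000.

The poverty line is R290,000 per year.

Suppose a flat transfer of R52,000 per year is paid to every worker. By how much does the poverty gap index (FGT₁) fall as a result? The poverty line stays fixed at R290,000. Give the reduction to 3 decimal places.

0.060

Before: below the line — R190,000, R200,000; poverty gap index (FGT₁) = 0.10920.
After the R52,000 transfer: below the line — R242,000, R252,000; poverty gap index (FGT₁) = 0.04943.
Reduction = 0.10920 − 0.04943 = 0.060.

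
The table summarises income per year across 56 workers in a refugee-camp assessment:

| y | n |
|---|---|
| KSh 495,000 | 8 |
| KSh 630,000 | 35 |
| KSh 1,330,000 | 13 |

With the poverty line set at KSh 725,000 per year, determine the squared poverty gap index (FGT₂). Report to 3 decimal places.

Poor units: 8×KSh 495,000, 35×KSh 630,000 (q = 43 of N = 56).
Gap ratios (z−y)/z: (725000−495000)/725000 = 0.3172 (×8); (725000−630000)/725000 = 0.1310 (×35).
Squared: 0.1006 (×8); 0.0172 (×35).
Sum = 1.406088; P₂ = 1.406088 / 56 = 0.025.

0.025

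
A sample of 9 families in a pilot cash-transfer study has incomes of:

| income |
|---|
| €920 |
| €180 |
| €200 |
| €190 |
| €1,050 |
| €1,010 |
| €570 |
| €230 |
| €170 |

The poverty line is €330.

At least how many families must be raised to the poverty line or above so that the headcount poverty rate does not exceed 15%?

4

5 of the 9 families are poor, so H = 5/9 = 0.556.
A headcount ratio of at most 15% allows at most ⌊0.15 × 9⌋ = 1 poor families.
So at least 5 − 1 = 4 must be lifted.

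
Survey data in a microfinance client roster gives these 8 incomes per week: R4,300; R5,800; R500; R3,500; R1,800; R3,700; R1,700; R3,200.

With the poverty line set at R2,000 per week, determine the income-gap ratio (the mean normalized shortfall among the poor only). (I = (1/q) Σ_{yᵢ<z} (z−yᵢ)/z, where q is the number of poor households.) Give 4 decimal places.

0.3333

Poor units: R500, R1,700, R1,800 (q = 3 of N = 8).
Relative gaps: 0.7500, 0.1500, 0.1000; sum = 1.000000.
I averages over the q = 3 poor units only: 1.000000 / 3 = 0.3333.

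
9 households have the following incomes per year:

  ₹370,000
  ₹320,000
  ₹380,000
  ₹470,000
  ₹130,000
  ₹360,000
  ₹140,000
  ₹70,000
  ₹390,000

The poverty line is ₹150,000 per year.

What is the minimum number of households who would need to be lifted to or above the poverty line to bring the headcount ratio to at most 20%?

3 of the 9 households are poor, so H = 3/9 = 0.333.
A headcount ratio of at most 20% allows at most ⌊0.20 × 9⌋ = 1 poor households.
So at least 3 − 1 = 2 must be lifted.

2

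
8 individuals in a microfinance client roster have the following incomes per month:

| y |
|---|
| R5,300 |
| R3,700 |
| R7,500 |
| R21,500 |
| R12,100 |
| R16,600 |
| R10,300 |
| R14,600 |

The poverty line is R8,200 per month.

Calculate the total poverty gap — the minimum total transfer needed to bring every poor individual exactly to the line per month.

Below the line: R3,700, R5,300, R7,500 (q = 3 of N = 8).
Individual gaps: 8200−3700 = 4500; 8200−5300 = 2900; 8200−7500 = 700.
Aggregate gap = R8,100.

R8,100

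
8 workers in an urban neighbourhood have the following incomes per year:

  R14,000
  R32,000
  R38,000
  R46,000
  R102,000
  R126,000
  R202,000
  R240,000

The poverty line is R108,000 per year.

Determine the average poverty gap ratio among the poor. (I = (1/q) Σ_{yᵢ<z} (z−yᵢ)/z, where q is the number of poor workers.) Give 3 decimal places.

Below the line: R14,000, R32,000, R38,000, R46,000, R102,000 (q = 5 of N = 8).
Relative gaps: 0.8704, 0.7037, 0.6481, 0.5741, 0.0556; sum = 2.851852.
I averages over the q = 5 poor units only: 2.851852 / 5 = 0.570.

0.570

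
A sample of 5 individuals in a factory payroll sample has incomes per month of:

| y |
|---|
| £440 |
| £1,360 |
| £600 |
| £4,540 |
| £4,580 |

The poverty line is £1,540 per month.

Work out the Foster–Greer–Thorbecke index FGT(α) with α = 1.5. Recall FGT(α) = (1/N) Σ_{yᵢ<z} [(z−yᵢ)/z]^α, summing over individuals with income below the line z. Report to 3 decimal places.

Below z: £440, £600, £1,360 (q = 3 of N = 5).
Shortfall ratios: (1540−440)/1540 = 0.7143; (1540−600)/1540 = 0.6104; (1540−1360)/1540 = 0.1169.
Raised to α = 1.5: 0.60368; 0.47688; 0.03996.
Sum = 1.120524; FGT(1.5) = 1.120524 / 5 = 0.224.

0.224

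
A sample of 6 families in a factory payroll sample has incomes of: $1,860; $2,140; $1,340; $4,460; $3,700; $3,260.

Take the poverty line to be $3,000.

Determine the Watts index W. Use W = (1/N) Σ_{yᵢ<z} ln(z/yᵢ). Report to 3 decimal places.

Below z: $1,340, $1,860, $2,140 (q = 3 of N = 6).
Log shortfalls: ln(3000/1340) = 0.8059; ln(3000/1860) = 0.4780; ln(3000/2140) = 0.3378.
W = 1.621785 / 6 = 0.270.

0.270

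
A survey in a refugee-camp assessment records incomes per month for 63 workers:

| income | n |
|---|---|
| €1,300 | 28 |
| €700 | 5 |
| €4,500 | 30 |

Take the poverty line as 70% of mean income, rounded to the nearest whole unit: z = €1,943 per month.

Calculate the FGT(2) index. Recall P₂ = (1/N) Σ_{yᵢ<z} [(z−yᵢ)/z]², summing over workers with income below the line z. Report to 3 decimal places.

0.081

Poor units: 5×€700, 28×€1,300 (q = 33 of N = 63).
Normalized shortfalls: (1943−700)/1943 = 0.6397 (×5); (1943−1300)/1943 = 0.3309 (×28).
Squared: 0.4093 (×5); 0.1095 (×28).
Sum = 5.112727; P₂ = 5.112727 / 63 = 0.081.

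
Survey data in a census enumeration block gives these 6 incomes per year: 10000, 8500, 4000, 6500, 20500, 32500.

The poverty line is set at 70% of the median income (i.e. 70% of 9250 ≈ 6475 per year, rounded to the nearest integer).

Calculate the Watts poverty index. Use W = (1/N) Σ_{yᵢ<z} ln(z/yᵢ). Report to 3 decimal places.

Poor units: 4000 (q = 1 of N = 6).
Log gaps: ln(6475/4000) = 0.4817.
W = 0.481654 / 6 = 0.080.

0.080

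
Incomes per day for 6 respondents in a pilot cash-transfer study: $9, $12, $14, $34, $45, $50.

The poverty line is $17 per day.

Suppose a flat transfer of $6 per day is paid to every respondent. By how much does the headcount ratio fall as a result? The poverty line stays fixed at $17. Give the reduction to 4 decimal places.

0.3333

Before: below the line — $9, $12, $14; headcount ratio = 0.500000.
After the $6 transfer: below the line — $15; headcount ratio = 0.166667.
Reduction = 0.500000 − 0.166667 = 0.3333.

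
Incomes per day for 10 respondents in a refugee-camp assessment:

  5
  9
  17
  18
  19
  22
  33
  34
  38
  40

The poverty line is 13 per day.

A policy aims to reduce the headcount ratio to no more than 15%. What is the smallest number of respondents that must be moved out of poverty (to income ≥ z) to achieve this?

Currently q = 2 of N = 10 are below the line (H = 0.200).
A headcount ratio of at most 15% allows at most ⌊0.15 × 10⌋ = 1 poor respondents.
So at least 2 − 1 = 1 must be lifted.

1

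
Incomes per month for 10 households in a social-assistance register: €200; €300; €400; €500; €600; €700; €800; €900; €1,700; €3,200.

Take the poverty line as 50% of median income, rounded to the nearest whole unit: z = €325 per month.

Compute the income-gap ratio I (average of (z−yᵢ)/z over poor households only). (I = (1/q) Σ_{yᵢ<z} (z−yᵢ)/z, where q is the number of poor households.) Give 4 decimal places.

0.2308

Incomes under z: €200, €300 (q = 2 of N = 10).
Shortfall ratios (z−y)/z: 0.3846, 0.0769; sum = 0.461538.
I averages over the q = 2 poor units only: 0.461538 / 2 = 0.2308.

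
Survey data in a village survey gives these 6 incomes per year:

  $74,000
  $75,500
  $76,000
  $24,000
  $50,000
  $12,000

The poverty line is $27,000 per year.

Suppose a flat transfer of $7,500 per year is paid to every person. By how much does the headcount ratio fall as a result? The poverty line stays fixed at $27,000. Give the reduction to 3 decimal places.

Before: below the line — $12,000, $24,000; headcount ratio = 0.33333.
After the $7,500 transfer: below the line — $19,500; headcount ratio = 0.16667.
Reduction = 0.33333 − 0.16667 = 0.167.

0.167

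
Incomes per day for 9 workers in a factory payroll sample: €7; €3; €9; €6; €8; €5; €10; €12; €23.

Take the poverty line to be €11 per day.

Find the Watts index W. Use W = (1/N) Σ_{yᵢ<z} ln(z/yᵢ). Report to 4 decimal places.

Incomes under z: €3, €5, €6, €7, €8, €9, €10 (q = 7 of N = 9).
Log shortfalls: ln(11/3) = 1.2993; ln(11/5) = 0.7885; ln(11/6) = 0.6061; ln(11/7) = 0.4520; ln(11/8) = 0.3185; ln(11/9) = 0.2007; ln(11/10) = 0.0953.
W = 3.760296 / 9 = 0.4178.

0.4178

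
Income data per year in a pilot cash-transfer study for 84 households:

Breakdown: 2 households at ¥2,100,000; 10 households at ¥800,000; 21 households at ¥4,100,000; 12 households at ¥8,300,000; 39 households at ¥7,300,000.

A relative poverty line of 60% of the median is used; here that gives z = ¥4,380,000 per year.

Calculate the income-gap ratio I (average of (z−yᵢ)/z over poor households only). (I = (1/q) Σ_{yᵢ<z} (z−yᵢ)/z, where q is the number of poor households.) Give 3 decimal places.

0.320

Incomes under z: 10×¥800,000, 2×¥2,100,000, 21×¥4,100,000 (q = 33 of N = 84).
Shortfall ratios (z−y)/z: 0.8174 (×10), 0.5205 (×2), 0.0639 (×21); sum = 10.557078.
The income-gap ratio divides by q (the poor only): 10.557078 / 33 = 0.320.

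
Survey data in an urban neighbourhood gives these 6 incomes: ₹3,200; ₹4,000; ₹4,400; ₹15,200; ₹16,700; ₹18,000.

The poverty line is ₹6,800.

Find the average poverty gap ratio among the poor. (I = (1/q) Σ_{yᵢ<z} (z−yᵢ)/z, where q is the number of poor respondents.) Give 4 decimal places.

Incomes under z: ₹3,200, ₹4,000, ₹4,400 (q = 3 of N = 6).
Relative gaps: 0.5294, 0.4118, 0.3529; sum = 1.294118.
The income-gap ratio divides by q (the poor only): 1.294118 / 3 = 0.4314.

0.4314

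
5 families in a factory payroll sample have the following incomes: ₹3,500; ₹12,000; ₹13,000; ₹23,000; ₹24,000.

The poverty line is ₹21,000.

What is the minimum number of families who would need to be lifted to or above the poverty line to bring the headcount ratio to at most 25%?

2

Currently q = 3 of N = 5 are below the line (H = 0.600).
A headcount ratio of at most 25% allows at most ⌊0.25 × 5⌋ = 1 poor families.
So at least 3 − 1 = 2 must be lifted.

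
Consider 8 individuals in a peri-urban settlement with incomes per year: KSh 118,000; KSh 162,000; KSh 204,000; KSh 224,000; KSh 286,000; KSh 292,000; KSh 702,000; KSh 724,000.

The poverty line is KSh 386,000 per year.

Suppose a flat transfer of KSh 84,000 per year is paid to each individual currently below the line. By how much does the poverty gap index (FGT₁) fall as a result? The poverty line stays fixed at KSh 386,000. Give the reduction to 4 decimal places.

0.1632

Before: below the line — KSh 118,000, KSh 162,000, KSh 204,000, KSh 224,000, KSh 286,000, KSh 292,000; poverty gap index (FGT₁) = 0.333549.
After the KSh 84,000 transfer: below the line — KSh 202,000, KSh 246,000, KSh 288,000, KSh 308,000, KSh 370,000, KSh 376,000; poverty gap index (FGT₁) = 0.170337.
Reduction = 0.333549 − 0.170337 = 0.1632.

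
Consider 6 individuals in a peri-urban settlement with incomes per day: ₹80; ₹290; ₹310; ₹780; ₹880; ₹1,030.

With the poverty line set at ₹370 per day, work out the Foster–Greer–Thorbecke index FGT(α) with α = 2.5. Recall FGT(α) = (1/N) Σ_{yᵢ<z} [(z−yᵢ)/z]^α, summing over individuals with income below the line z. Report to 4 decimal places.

Incomes under z: ₹80, ₹290, ₹310 (q = 3 of N = 6).
Relative gaps: (370−80)/370 = 0.7838; (370−290)/370 = 0.2162; (370−310)/370 = 0.1622.
Raised to α = 2.5: 0.54386; 0.02174; 0.01059.
Sum = 0.576192; FGT(2.5) = 0.576192 / 6 = 0.0960.

0.0960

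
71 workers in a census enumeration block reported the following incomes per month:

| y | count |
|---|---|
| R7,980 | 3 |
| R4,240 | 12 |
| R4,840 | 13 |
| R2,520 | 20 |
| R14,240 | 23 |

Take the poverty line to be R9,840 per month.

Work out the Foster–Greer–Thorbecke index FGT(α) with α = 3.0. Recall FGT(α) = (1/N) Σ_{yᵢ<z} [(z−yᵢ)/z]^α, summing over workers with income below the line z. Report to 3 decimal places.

0.171

Poor units: 20×R2,520, 12×R4,240, 13×R4,840, 3×R7,980 (q = 48 of N = 71).
Shortfall ratios: (9840−2520)/9840 = 0.7439 (×20); (9840−4240)/9840 = 0.5691 (×12); (9840−4840)/9840 = 0.5081 (×13); (9840−7980)/9840 = 0.1890 (×3).
Raised to α = 3.0: 0.41167 (×20); 0.18432 (×12); 0.13120 (×13); 0.00675 (×3).
Sum = 12.171074; FGT(3.0) = 12.171074 / 71 = 0.171.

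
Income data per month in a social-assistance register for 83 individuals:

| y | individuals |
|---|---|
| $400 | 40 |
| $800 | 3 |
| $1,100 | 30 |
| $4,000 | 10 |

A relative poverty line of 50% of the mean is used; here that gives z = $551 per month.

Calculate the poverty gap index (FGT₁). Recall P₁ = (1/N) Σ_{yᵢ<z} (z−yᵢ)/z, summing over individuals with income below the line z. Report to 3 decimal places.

0.132

Below z: 40×$400 (q = 40 of N = 83).
Relative gaps: (551−400)/551 = 0.2740 (×40).
Σ = 10.961887. Dividing by the full population N = 83 gives P₁ = 0.132.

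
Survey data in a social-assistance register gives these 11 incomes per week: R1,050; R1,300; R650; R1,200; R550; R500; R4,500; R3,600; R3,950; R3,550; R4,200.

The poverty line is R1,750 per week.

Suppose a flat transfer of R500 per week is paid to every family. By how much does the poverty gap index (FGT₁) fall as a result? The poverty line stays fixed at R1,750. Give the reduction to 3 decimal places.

Before: below the line — R500, R550, R650, R1,050, R1,200, R1,300; poverty gap index (FGT₁) = 0.27273.
After the R500 transfer: below the line — R1,000, R1,050, R1,150, R1,550, R1,700; poverty gap index (FGT₁) = 0.11948.
Reduction = 0.27273 − 0.11948 = 0.153.

0.153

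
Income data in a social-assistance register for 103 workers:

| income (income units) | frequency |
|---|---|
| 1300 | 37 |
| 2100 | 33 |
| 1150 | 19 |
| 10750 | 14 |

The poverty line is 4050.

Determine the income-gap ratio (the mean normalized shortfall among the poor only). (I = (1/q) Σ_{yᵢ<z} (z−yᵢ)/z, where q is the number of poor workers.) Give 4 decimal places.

0.6137

Below the line: 19×1150, 37×1300, 33×2100 (q = 89 of N = 103).
Relative gaps: 0.7160 (×19), 0.6790 (×37), 0.4815 (×33); sum = 54.617284.
I averages over the q = 89 poor units only: 54.617284 / 89 = 0.6137.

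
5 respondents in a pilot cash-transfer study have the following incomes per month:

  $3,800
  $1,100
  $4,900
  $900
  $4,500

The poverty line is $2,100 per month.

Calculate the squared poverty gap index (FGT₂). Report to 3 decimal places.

0.111

Poor units: $900, $1,100 (q = 2 of N = 5).
Shortfall ratios: (2100−900)/2100 = 0.5714; (2100−1100)/2100 = 0.4762.
Squared: 0.3265; 0.2268.
Sum = 0.553288; P₂ = 0.553288 / 5 = 0.111.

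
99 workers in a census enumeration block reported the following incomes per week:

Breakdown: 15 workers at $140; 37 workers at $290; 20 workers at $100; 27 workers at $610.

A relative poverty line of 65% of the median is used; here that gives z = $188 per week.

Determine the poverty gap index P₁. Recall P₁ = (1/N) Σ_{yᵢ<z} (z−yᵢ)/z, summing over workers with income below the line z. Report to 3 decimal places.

Below the line: 20×$100, 15×$140 (q = 35 of N = 99).
Shortfall ratios: (188−100)/188 = 0.4681 (×20); (188−140)/188 = 0.2553 (×15).
Sum of shortfalls = 13.191489; P₁ averages over all N: 13.191489 / 99 = 0.133.

0.133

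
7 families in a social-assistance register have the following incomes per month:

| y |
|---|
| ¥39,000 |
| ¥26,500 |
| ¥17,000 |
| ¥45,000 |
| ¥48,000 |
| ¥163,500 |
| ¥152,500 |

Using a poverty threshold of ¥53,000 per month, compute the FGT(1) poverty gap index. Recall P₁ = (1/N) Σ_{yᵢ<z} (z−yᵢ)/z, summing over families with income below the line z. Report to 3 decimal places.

0.241

Below z: ¥17,000, ¥26,500, ¥39,000, ¥45,000, ¥48,000 (q = 5 of N = 7).
Normalized shortfalls: (53000−17000)/53000 = 0.6792; (53000−26500)/53000 = 0.5000; (53000−39000)/53000 = 0.2642; (53000−45000)/53000 = 0.1509; (53000−48000)/53000 = 0.0943.
Σ = 1.688679. Dividing by the full population N = 7 gives P₁ = 0.241.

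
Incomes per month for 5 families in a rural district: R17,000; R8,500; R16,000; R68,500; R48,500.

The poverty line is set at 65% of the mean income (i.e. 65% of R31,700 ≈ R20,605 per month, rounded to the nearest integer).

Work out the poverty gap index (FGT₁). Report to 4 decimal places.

0.1972

Below the line: R8,500, R16,000, R17,000 (q = 3 of N = 5).
Relative gaps: (20605−8500)/20605 = 0.5875; (20605−16000)/20605 = 0.2235; (20605−17000)/20605 = 0.1750.
Sum of shortfalls = 0.985926; P₁ averages over all N: 0.985926 / 5 = 0.1972.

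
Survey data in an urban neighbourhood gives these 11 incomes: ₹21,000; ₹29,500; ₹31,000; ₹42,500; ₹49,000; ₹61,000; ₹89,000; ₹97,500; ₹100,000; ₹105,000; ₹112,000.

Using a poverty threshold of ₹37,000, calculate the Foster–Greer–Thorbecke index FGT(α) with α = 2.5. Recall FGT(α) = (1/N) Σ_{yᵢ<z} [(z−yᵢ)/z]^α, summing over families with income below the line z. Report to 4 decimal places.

0.0138

Below the line: ₹21,000, ₹29,500, ₹31,000 (q = 3 of N = 11).
Gap ratios (z−y)/z: (37000−21000)/37000 = 0.4324; (37000−29500)/37000 = 0.2027; (37000−31000)/37000 = 0.1622.
Raised to α = 2.5: 0.12297; 0.01850; 0.01059.
Sum = 0.152057; FGT(2.5) = 0.152057 / 11 = 0.0138.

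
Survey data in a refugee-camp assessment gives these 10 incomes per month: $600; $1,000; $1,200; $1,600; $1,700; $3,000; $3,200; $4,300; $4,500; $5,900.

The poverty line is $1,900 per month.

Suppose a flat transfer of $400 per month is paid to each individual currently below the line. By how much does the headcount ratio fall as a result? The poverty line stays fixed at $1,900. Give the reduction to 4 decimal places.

0.2000

Before: below the line — $600, $1,000, $1,200, $1,600, $1,700; headcount ratio = 0.500000.
After the $400 transfer: below the line — $1,000, $1,400, $1,600; headcount ratio = 0.300000.
Reduction = 0.500000 − 0.300000 = 0.2000.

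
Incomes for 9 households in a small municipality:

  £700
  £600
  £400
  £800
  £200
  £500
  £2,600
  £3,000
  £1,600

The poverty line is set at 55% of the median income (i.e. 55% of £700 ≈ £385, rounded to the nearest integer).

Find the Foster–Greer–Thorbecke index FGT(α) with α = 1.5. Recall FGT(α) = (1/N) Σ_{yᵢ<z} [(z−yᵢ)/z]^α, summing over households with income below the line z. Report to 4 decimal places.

0.0370

Incomes under z: £200 (q = 1 of N = 9).
Relative gaps: (385−200)/385 = 0.4805.
Raised to α = 1.5: 0.33309.
Sum = 0.333094; FGT(1.5) = 0.333094 / 9 = 0.0370.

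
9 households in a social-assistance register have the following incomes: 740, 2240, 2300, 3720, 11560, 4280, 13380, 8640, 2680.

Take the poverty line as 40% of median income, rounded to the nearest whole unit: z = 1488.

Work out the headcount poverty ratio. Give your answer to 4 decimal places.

0.1111

1 of the 9 households have income below 1488.
H = 1/9 = 0.1111.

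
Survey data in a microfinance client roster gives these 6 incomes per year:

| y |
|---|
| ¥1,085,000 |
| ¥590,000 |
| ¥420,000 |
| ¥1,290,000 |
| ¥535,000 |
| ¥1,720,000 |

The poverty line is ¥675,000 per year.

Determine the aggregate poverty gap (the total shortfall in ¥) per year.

¥480,000

Below the line: ¥420,000, ¥535,000, ¥590,000 (q = 3 of N = 6).
Individual gaps: 675000−420000 = 255000; 675000−535000 = 140000; 675000−590000 = 85000.
Aggregate gap = ¥480,000.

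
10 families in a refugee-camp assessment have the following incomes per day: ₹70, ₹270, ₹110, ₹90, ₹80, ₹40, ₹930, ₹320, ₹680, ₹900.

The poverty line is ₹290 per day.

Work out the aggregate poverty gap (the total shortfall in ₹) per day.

₹1,080

Below z: ₹40, ₹70, ₹80, ₹90, ₹110, ₹270 (q = 6 of N = 10).
Individual gaps: 290−40 = 250; 290−70 = 220; 290−80 = 210; 290−90 = 200; 290−110 = 180; 290−270 = 20.
Aggregate gap = ₹1,080.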